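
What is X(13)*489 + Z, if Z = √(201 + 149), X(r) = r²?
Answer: 82641 + 5*√14 ≈ 82660.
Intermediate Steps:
Z = 5*√14 (Z = √350 = 5*√14 ≈ 18.708)
X(13)*489 + Z = 13²*489 + 5*√14 = 169*489 + 5*√14 = 82641 + 5*√14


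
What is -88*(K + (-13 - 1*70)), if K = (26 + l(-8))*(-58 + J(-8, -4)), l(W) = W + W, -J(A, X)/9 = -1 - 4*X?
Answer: 177144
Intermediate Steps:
J(A, X) = 9 + 36*X (J(A, X) = -9*(-1 - 4*X) = 9 + 36*X)
l(W) = 2*W
K = -1930 (K = (26 + 2*(-8))*(-58 + (9 + 36*(-4))) = (26 - 16)*(-58 + (9 - 144)) = 10*(-58 - 135) = 10*(-193) = -1930)
-88*(K + (-13 - 1*70)) = -88*(-1930 + (-13 - 1*70)) = -88*(-1930 + (-13 - 70)) = -88*(-1930 - 83) = -88*(-2013) = 177144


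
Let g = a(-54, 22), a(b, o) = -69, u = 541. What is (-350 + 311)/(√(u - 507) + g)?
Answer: 2691/4727 + 39*√34/4727 ≈ 0.61739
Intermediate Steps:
g = -69
(-350 + 311)/(√(u - 507) + g) = (-350 + 311)/(√(541 - 507) - 69) = -39/(√34 - 69) = -39/(-69 + √34)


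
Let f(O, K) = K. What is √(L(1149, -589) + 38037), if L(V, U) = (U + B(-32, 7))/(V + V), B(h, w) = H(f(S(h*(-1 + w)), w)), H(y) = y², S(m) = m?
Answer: √5579575023/383 ≈ 195.03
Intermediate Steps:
B(h, w) = w²
L(V, U) = (49 + U)/(2*V) (L(V, U) = (U + 7²)/(V + V) = (U + 49)/((2*V)) = (49 + U)*(1/(2*V)) = (49 + U)/(2*V))
√(L(1149, -589) + 38037) = √((½)*(49 - 589)/1149 + 38037) = √((½)*(1/1149)*(-540) + 38037) = √(-90/383 + 38037) = √(14568081/383) = √5579575023/383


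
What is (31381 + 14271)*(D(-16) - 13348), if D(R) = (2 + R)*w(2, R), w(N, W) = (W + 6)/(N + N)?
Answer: -607765076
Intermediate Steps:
w(N, W) = (6 + W)/(2*N) (w(N, W) = (6 + W)/((2*N)) = (6 + W)*(1/(2*N)) = (6 + W)/(2*N))
D(R) = (2 + R)*(3/2 + R/4) (D(R) = (2 + R)*((½)*(6 + R)/2) = (2 + R)*((½)*(½)*(6 + R)) = (2 + R)*(3/2 + R/4))
(31381 + 14271)*(D(-16) - 13348) = (31381 + 14271)*((2 - 16)*(6 - 16)/4 - 13348) = 45652*((¼)*(-14)*(-10) - 13348) = 45652*(35 - 13348) = 45652*(-13313) = -607765076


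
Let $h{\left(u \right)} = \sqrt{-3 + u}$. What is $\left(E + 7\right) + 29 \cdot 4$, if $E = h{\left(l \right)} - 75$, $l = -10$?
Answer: $48 + i \sqrt{13} \approx 48.0 + 3.6056 i$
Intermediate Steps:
$E = -75 + i \sqrt{13}$ ($E = \sqrt{-3 - 10} - 75 = \sqrt{-13} - 75 = i \sqrt{13} - 75 = -75 + i \sqrt{13} \approx -75.0 + 3.6056 i$)
$\left(E + 7\right) + 29 \cdot 4 = \left(\left(-75 + i \sqrt{13}\right) + 7\right) + 29 \cdot 4 = \left(-68 + i \sqrt{13}\right) + 116 = 48 + i \sqrt{13}$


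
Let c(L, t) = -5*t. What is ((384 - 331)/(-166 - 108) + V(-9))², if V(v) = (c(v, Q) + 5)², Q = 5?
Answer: 12000545209/75076 ≈ 1.5985e+5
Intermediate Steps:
V(v) = 400 (V(v) = (-5*5 + 5)² = (-25 + 5)² = (-20)² = 400)
((384 - 331)/(-166 - 108) + V(-9))² = ((384 - 331)/(-166 - 108) + 400)² = (53/(-274) + 400)² = (53*(-1/274) + 400)² = (-53/274 + 400)² = (109547/274)² = 12000545209/75076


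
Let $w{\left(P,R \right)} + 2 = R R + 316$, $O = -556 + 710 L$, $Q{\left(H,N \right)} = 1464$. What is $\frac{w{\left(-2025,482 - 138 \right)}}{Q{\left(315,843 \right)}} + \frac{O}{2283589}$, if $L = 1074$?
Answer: $\frac{45343896571}{557195716} \approx 81.379$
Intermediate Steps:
$O = 761984$ ($O = -556 + 710 \cdot 1074 = -556 + 762540 = 761984$)
$w{\left(P,R \right)} = 314 + R^{2}$ ($w{\left(P,R \right)} = -2 + \left(R R + 316\right) = -2 + \left(R^{2} + 316\right) = -2 + \left(316 + R^{2}\right) = 314 + R^{2}$)
$\frac{w{\left(-2025,482 - 138 \right)}}{Q{\left(315,843 \right)}} + \frac{O}{2283589} = \frac{314 + \left(482 - 138\right)^{2}}{1464} + \frac{761984}{2283589} = \left(314 + \left(482 - 138\right)^{2}\right) \frac{1}{1464} + 761984 \cdot \frac{1}{2283589} = \left(314 + 344^{2}\right) \frac{1}{1464} + \frac{761984}{2283589} = \left(314 + 118336\right) \frac{1}{1464} + \frac{761984}{2283589} = 118650 \cdot \frac{1}{1464} + \frac{761984}{2283589} = \frac{19775}{244} + \frac{761984}{2283589} = \frac{45343896571}{557195716}$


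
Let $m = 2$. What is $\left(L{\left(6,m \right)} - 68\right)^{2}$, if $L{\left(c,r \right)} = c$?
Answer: $3844$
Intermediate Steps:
$\left(L{\left(6,m \right)} - 68\right)^{2} = \left(6 - 68\right)^{2} = \left(-62\right)^{2} = 3844$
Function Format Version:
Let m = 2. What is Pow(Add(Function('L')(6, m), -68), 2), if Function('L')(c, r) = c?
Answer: 3844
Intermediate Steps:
Pow(Add(Function('L')(6, m), -68), 2) = Pow(Add(6, -68), 2) = Pow(-62, 2) = 3844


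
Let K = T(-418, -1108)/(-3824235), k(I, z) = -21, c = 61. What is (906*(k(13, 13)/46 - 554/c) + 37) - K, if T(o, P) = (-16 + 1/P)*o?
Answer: -25577393376062977/2972432544570 ≈ -8604.9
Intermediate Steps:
T(o, P) = o*(-16 + 1/P)
K = -3705361/2118626190 (K = (-16*(-418) - 418/(-1108))/(-3824235) = (6688 - 418*(-1/1108))*(-1/3824235) = (6688 + 209/554)*(-1/3824235) = (3705361/554)*(-1/3824235) = -3705361/2118626190 ≈ -0.0017489)
(906*(k(13, 13)/46 - 554/c) + 37) - K = (906*(-21/46 - 554/61) + 37) - 1*(-3705361/2118626190) = (906*(-21*1/46 - 554*1/61) + 37) + 3705361/2118626190 = (906*(-21/46 - 554/61) + 37) + 3705361/2118626190 = (906*(-26765/2806) + 37) + 3705361/2118626190 = (-12124545/1403 + 37) + 3705361/2118626190 = -12072634/1403 + 3705361/2118626190 = -25577393376062977/2972432544570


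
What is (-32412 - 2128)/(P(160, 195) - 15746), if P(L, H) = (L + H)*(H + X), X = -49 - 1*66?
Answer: -17270/6327 ≈ -2.7296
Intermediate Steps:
X = -115 (X = -49 - 66 = -115)
P(L, H) = (-115 + H)*(H + L) (P(L, H) = (L + H)*(H - 115) = (H + L)*(-115 + H) = (-115 + H)*(H + L))
(-32412 - 2128)/(P(160, 195) - 15746) = (-32412 - 2128)/((195**2 - 115*195 - 115*160 + 195*160) - 15746) = -34540/((38025 - 22425 - 18400 + 31200) - 15746) = -34540/(28400 - 15746) = -34540/12654 = -34540*1/12654 = -17270/6327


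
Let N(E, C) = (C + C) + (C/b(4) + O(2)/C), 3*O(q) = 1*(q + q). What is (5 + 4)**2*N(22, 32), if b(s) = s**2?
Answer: 42795/8 ≈ 5349.4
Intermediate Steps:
O(q) = 2*q/3 (O(q) = (1*(q + q))/3 = (1*(2*q))/3 = (2*q)/3 = 2*q/3)
N(E, C) = 4/(3*C) + 33*C/16 (N(E, C) = (C + C) + (C/(4**2) + ((2/3)*2)/C) = 2*C + (C/16 + 4/(3*C)) = 4/(3*C) + 33*C/16)
(5 + 4)**2*N(22, 32) = (5 + 4)**2*((1/48)*(64 + 99*32**2)/32) = 9**2*((1/48)*(1/32)*(64 + 99*1024)) = 81*((1/48)*(1/32)*(64 + 101376)) = 81*((1/48)*(1/32)*101440) = 81*(1585/24) = 42795/8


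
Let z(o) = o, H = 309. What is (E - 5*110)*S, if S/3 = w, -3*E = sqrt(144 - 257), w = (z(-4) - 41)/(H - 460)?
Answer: -74250/151 - 45*I*sqrt(113)/151 ≈ -491.72 - 3.1679*I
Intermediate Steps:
w = 45/151 (w = (-4 - 41)/(309 - 460) = -45/(-151) = -45*(-1/151) = 45/151 ≈ 0.29801)
E = -I*sqrt(113)/3 (E = -sqrt(144 - 257)/3 = -I*sqrt(113)/3 ≈ -3.5434*I)
S = 135/151 (S = 3*(45/151) = 135/151 ≈ 0.89404)
(E - 5*110)*S = (-I*sqrt(113)/3 - 5*110)*(135/151) = (-I*sqrt(113)/3 - 550)*(135/151) = (-550 - I*sqrt(113)/3)*(135/151) = -74250/151 - 45*I*sqrt(113)/151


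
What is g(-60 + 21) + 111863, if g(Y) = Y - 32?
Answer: 111792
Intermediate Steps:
g(Y) = -32 + Y
g(-60 + 21) + 111863 = (-32 + (-60 + 21)) + 111863 = (-32 - 39) + 111863 = -71 + 111863 = 111792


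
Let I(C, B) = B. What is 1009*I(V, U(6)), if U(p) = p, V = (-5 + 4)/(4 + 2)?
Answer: 6054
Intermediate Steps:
V = -⅙ (V = -1/6 = -1*⅙ = -⅙ ≈ -0.16667)
1009*I(V, U(6)) = 1009*6 = 6054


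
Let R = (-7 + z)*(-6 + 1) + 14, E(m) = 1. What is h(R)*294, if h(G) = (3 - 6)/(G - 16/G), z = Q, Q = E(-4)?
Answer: -1617/80 ≈ -20.212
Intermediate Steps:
Q = 1
z = 1
R = 44 (R = (-7 + 1)*(-6 + 1) + 14 = -6*(-5) + 14 = 30 + 14 = 44)
h(G) = -3/(G - 16/G)
h(R)*294 = -3*44/(-16 + 44**2)*294 = -3*44/(-16 + 1936)*294 = -3*44/1920*294 = -3*44*1/1920*294 = -11/160*294 = -1617/80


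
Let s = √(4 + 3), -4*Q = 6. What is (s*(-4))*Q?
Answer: 6*√7 ≈ 15.875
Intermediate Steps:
Q = -3/2 (Q = -¼*6 = -3/2 ≈ -1.5000)
s = √7 ≈ 2.6458
(s*(-4))*Q = (√7*(-4))*(-3/2) = -4*√7*(-3/2) = 6*√7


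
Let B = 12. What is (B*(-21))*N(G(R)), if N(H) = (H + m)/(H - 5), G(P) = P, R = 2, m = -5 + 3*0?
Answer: -252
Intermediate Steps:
m = -5 (m = -5 + 0 = -5)
N(H) = 1 (N(H) = (H - 5)/(H - 5) = (-5 + H)/(-5 + H) = 1)
(B*(-21))*N(G(R)) = (12*(-21))*1 = -252*1 = -252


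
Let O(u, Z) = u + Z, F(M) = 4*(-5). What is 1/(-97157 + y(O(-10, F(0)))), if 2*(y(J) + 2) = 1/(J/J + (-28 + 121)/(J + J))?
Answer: -11/1068759 ≈ -1.0292e-5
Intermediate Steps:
F(M) = -20
O(u, Z) = Z + u
y(J) = -2 + 1/(2*(1 + 93/(2*J))) (y(J) = -2 + 1/(2*(J/J + (-28 + 121)/(J + J))) = -2 + 1/(2*(1 + 93/((2*J)))) = -2 + 1/(2*(1 + 93*(1/(2*J)))) = -2 + 1/(2*(1 + 93/(2*J))))
1/(-97157 + y(O(-10, F(0)))) = 1/(-97157 + 3*(-62 - (-20 - 10))/(93 + 2*(-20 - 10))) = 1/(-97157 + 3*(-62 - 1*(-30))/(93 + 2*(-30))) = 1/(-97157 + 3*(-62 + 30)/(93 - 60)) = 1/(-97157 + 3*(-32)/33) = 1/(-97157 + 3*(1/33)*(-32)) = 1/(-97157 - 32/11) = 1/(-1068759/11) = -11/1068759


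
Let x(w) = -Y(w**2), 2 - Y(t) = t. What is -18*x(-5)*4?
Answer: -1656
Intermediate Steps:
Y(t) = 2 - t
x(w) = -2 + w**2 (x(w) = -(2 - w**2) = -2 + w**2)
-18*x(-5)*4 = -18*(-2 + (-5)**2)*4 = -18*(-2 + 25)*4 = -18*23*4 = -414*4 = -1656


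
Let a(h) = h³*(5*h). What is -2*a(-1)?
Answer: -10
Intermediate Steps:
a(h) = 5*h⁴
-2*a(-1) = -10*(-1)⁴ = -10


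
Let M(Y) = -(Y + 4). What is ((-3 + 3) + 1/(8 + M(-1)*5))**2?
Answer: 1/49 ≈ 0.020408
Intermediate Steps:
M(Y) = -4 - Y (M(Y) = -(4 + Y) = -4 - Y)
((-3 + 3) + 1/(8 + M(-1)*5))**2 = ((-3 + 3) + 1/(8 + (-4 - 1*(-1))*5))**2 = (0 + 1/(8 + (-4 + 1)*5))**2 = (0 + 1/(8 - 3*5))**2 = (0 + 1/(8 - 15))**2 = (0 + 1/(-7))**2 = (0 - 1/7)**2 = (-1/7)**2 = 1/49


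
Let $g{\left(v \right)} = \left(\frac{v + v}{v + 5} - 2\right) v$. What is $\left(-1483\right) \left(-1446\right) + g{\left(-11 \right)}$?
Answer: $\frac{6433199}{3} \approx 2.1444 \cdot 10^{6}$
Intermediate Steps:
$g{\left(v \right)} = v \left(-2 + \frac{2 v}{5 + v}\right)$ ($g{\left(v \right)} = \left(\frac{2 v}{5 + v} - 2\right) v = \left(-2 + \frac{2 v}{5 + v}\right) v = v \left(-2 + \frac{2 v}{5 + v}\right)$)
$\left(-1483\right) \left(-1446\right) + g{\left(-11 \right)} = \left(-1483\right) \left(-1446\right) - - \frac{110}{5 - 11} = 2144418 - - \frac{110}{-6} = 2144418 - \left(-110\right) \left(- \frac{1}{6}\right) = 2144418 - \frac{55}{3} = \frac{6433199}{3}$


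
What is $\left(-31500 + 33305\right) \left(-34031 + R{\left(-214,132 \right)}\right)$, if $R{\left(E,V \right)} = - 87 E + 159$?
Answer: $-27533470$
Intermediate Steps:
$R{\left(E,V \right)} = 159 - 87 E$
$\left(-31500 + 33305\right) \left(-34031 + R{\left(-214,132 \right)}\right) = \left(-31500 + 33305\right) \left(-34031 + \left(159 - -18618\right)\right) = 1805 \left(-34031 + \left(159 + 18618\right)\right) = 1805 \left(-34031 + 18777\right) = 1805 \left(-15254\right) = -27533470$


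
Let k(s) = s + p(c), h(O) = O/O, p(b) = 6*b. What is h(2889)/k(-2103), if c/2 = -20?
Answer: -1/2343 ≈ -0.00042680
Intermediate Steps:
c = -40 (c = 2*(-20) = -40)
h(O) = 1
k(s) = -240 + s (k(s) = s + 6*(-40) = s - 240 = -240 + s)
h(2889)/k(-2103) = 1/(-240 - 2103) = 1/(-2343) = 1*(-1/2343) = -1/2343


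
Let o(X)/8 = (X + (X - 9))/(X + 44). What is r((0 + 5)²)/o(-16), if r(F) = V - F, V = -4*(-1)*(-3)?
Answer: 259/82 ≈ 3.1585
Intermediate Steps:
V = -12 (V = 4*(-3) = -12)
r(F) = -12 - F
o(X) = 8*(-9 + 2*X)/(44 + X) (o(X) = 8*((X + (X - 9))/(X + 44)) = 8*((X + (-9 + X))/(44 + X)) = 8*((-9 + 2*X)/(44 + X)) = 8*(-9 + 2*X)/(44 + X))
r((0 + 5)²)/o(-16) = (-12 - (0 + 5)²)/((8*(-9 + 2*(-16))/(44 - 16))) = (-12 - 1*5²)/((8*(-9 - 32)/28)) = (-12 - 1*25)/((8*(1/28)*(-41))) = (-12 - 25)/(-82/7) = -37*(-7/82) = 259/82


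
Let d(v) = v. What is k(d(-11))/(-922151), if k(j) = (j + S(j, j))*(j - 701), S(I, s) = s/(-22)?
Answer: -7476/922151 ≈ -0.0081071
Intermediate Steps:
S(I, s) = -s/22 (S(I, s) = s*(-1/22) = -s/22)
k(j) = 21*j*(-701 + j)/22 (k(j) = (j - j/22)*(j - 701) = (21*j/22)*(-701 + j) = 21*j*(-701 + j)/22)
k(d(-11))/(-922151) = ((21/22)*(-11)*(-701 - 11))/(-922151) = ((21/22)*(-11)*(-712))*(-1/922151) = 7476*(-1/922151) = -7476/922151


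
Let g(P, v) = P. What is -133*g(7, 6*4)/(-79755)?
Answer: 931/79755 ≈ 0.011673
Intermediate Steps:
-133*g(7, 6*4)/(-79755) = -133*7/(-79755) = -931*(-1/79755) = 931/79755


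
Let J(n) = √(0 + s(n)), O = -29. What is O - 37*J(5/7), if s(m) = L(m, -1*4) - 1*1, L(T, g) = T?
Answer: -29 - 37*I*√14/7 ≈ -29.0 - 19.777*I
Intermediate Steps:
s(m) = -1 + m (s(m) = m - 1*1 = m - 1 = -1 + m)
J(n) = √(-1 + n) (J(n) = √(0 + (-1 + n)) = √(-1 + n))
O - 37*J(5/7) = -29 - 37*√(-1 + 5/7) = -29 - 37*I*√14/7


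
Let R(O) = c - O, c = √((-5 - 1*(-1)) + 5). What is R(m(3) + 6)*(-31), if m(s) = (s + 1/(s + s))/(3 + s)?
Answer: 6169/36 ≈ 171.36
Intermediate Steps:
m(s) = (s + 1/(2*s))/(3 + s)
c = 1 (c = √((-5 + 1) + 5) = √(-4 + 5) = √1 = 1)
R(O) = 1 - O
R(m(3) + 6)*(-31) = (1 - ((½ + 3²)/(3*(3 + 3)) + 6))*(-31) = (1 - ((⅓)*(½ + 9)/6 + 6))*(-31) = (1 - ((⅓)*(⅙)*(19/2) + 6))*(-31) = (1 - (19/36 + 6))*(-31) = (1 - 1*235/36)*(-31) = (1 - 235/36)*(-31) = -199/36*(-31) = 6169/36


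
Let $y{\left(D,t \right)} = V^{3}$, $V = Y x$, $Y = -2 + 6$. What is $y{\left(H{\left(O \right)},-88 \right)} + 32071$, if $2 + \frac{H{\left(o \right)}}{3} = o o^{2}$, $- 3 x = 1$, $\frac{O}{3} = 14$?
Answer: $\frac{865853}{27} \approx 32069.0$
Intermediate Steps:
$O = 42$ ($O = 3 \cdot 14 = 42$)
$x = - \frac{1}{3}$ ($x = \left(- \frac{1}{3}\right) 1 = - \frac{1}{3} \approx -0.33333$)
$Y = 4$
$H{\left(o \right)} = -6 + 3 o^{3}$ ($H{\left(o \right)} = -6 + 3 o o^{2} = -6 + 3 o^{3}$)
$V = - \frac{4}{3}$ ($V = 4 \left(- \frac{1}{3}\right) = - \frac{4}{3} \approx -1.3333$)
$y{\left(D,t \right)} = - \frac{64}{27}$ ($y{\left(D,t \right)} = \left(- \frac{4}{3}\right)^{3} = - \frac{64}{27}$)
$y{\left(H{\left(O \right)},-88 \right)} + 32071 = - \frac{64}{27} + 32071 = \frac{865853}{27}$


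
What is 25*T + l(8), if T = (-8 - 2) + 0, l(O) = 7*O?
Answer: -194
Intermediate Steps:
T = -10 (T = -10 + 0 = -10)
25*T + l(8) = 25*(-10) + 7*8 = -250 + 56 = -194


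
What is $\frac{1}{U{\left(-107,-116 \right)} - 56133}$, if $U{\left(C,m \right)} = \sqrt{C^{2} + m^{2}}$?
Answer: $- \frac{56133}{3150888784} - \frac{\sqrt{24905}}{3150888784} \approx -1.7865 \cdot 10^{-5}$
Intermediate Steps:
$\frac{1}{U{\left(-107,-116 \right)} - 56133} = \frac{1}{\sqrt{\left(-107\right)^{2} + \left(-116\right)^{2}} - 56133} = \frac{1}{\sqrt{11449 + 13456} - 56133} = \frac{1}{\sqrt{24905} - 56133} = \frac{1}{-56133 + \sqrt{24905}}$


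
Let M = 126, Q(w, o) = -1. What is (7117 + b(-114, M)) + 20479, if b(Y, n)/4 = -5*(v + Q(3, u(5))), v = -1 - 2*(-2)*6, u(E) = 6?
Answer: 27156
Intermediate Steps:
v = 23 (v = -1 + 4*6 = -1 + 24 = 23)
b(Y, n) = -440 (b(Y, n) = 4*(-5*(23 - 1)) = 4*(-5*22) = 4*(-110) = -440)
(7117 + b(-114, M)) + 20479 = (7117 - 440) + 20479 = 6677 + 20479 = 27156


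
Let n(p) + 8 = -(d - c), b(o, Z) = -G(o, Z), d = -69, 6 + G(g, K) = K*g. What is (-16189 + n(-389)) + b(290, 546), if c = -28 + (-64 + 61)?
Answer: -174493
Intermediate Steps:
G(g, K) = -6 + K*g
c = -31 (c = -28 - 3 = -31)
b(o, Z) = 6 - Z*o (b(o, Z) = -(-6 + Z*o) = 6 - Z*o)
n(p) = 30 (n(p) = -8 - (-69 - 1*(-31)) = -8 - (-69 + 31) = -8 - 1*(-38) = -8 + 38 = 30)
(-16189 + n(-389)) + b(290, 546) = (-16189 + 30) + (6 - 1*546*290) = -16159 + (6 - 158340) = -16159 - 158334 = -174493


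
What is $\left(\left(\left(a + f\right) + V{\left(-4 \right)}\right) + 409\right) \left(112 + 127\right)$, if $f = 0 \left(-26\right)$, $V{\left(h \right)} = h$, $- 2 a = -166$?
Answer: $116632$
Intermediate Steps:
$a = 83$ ($a = \left(- \frac{1}{2}\right) \left(-166\right) = 83$)
$f = 0$
$\left(\left(\left(a + f\right) + V{\left(-4 \right)}\right) + 409\right) \left(112 + 127\right) = \left(\left(\left(83 + 0\right) - 4\right) + 409\right) \left(112 + 127\right) = \left(\left(83 - 4\right) + 409\right) 239 = \left(79 + 409\right) 239 = 488 \cdot 239 = 116632$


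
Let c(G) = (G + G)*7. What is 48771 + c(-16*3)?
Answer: 48099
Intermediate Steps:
c(G) = 14*G (c(G) = (2*G)*7 = 14*G)
48771 + c(-16*3) = 48771 + 14*(-16*3) = 48771 + 14*(-48) = 48771 - 672 = 48099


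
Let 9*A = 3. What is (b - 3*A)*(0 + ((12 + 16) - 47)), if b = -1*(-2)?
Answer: -19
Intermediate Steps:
A = ⅓ (A = (⅑)*3 = ⅓ ≈ 0.33333)
b = 2
(b - 3*A)*(0 + ((12 + 16) - 47)) = (2 - 3*⅓)*(0 + ((12 + 16) - 47)) = (2 - 1)*(0 + (28 - 47)) = 1*(0 - 19) = 1*(-19) = -19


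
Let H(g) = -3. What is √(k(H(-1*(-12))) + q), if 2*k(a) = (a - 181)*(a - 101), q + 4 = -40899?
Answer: I*√31335 ≈ 177.02*I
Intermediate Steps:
q = -40903 (q = -4 - 40899 = -40903)
k(a) = (-181 + a)*(-101 + a)/2 (k(a) = ((a - 181)*(a - 101))/2 = ((-181 + a)*(-101 + a))/2 = (-181 + a)*(-101 + a)/2)
√(k(H(-1*(-12))) + q) = √((18281/2 + (½)*(-3)² - 141*(-3)) - 40903) = √((18281/2 + (½)*9 + 423) - 40903) = √((18281/2 + 9/2 + 423) - 40903) = √(9568 - 40903) = √(-31335) = I*√31335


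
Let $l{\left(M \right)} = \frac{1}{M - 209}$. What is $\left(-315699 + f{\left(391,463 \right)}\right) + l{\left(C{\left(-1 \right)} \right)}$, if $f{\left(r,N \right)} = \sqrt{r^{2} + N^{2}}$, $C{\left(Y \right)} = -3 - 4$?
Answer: $- \frac{68190985}{216} + 5 \sqrt{14690} \approx -3.1509 \cdot 10^{5}$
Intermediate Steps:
$C{\left(Y \right)} = -7$
$l{\left(M \right)} = \frac{1}{-209 + M}$
$f{\left(r,N \right)} = \sqrt{N^{2} + r^{2}}$
$\left(-315699 + f{\left(391,463 \right)}\right) + l{\left(C{\left(-1 \right)} \right)} = \left(-315699 + \sqrt{463^{2} + 391^{2}}\right) + \frac{1}{-209 - 7} = \left(-315699 + \sqrt{214369 + 152881}\right) + \frac{1}{-216} = \left(-315699 + \sqrt{367250}\right) - \frac{1}{216} = \left(-315699 + 5 \sqrt{14690}\right) - \frac{1}{216} = - \frac{68190985}{216} + 5 \sqrt{14690}$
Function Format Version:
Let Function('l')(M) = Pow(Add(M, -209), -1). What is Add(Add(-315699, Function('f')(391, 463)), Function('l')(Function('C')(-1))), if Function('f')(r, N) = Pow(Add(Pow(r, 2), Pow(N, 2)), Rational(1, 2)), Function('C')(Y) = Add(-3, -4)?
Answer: Add(Rational(-68190985, 216), Mul(5, Pow(14690, Rational(1, 2)))) ≈ -3.1509e+5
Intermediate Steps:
Function('C')(Y) = -7
Function('l')(M) = Pow(Add(-209, M), -1)
Function('f')(r, N) = Pow(Add(Pow(N, 2), Pow(r, 2)), Rational(1, 2))
Add(Add(-315699, Function('f')(391, 463)), Function('l')(Function('C')(-1))) = Add(Add(-315699, Pow(Add(Pow(463, 2), Pow(391, 2)), Rational(1, 2))), Pow(Add(-209, -7), -1)) = Add(Add(-315699, Pow(Add(214369, 152881), Rational(1, 2))), Pow(-216, -1)) = Add(Add(-315699, Pow(367250, Rational(1, 2))), Rational(-1, 216)) = Add(Add(-315699, Mul(5, Pow(14690, Rational(1, 2)))), Rational(-1, 216)) = Add(Rational(-68190985, 216), Mul(5, Pow(14690, Rational(1, 2))))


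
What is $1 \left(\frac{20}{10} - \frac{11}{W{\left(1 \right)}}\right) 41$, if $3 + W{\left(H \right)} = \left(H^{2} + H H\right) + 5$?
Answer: $- \frac{123}{4} \approx -30.75$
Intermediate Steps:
$W{\left(H \right)} = 2 + 2 H^{2}$ ($W{\left(H \right)} = -3 + \left(\left(H^{2} + H H\right) + 5\right) = -3 + \left(\left(H^{2} + H^{2}\right) + 5\right) = -3 + \left(2 H^{2} + 5\right) = -3 + \left(5 + 2 H^{2}\right) = 2 + 2 H^{2}$)
$1 \left(\frac{20}{10} - \frac{11}{W{\left(1 \right)}}\right) 41 = 1 \left(\frac{20}{10} - \frac{11}{2 + 2 \cdot 1^{2}}\right) 41 = 1 \left(20 \cdot \frac{1}{10} - \frac{11}{2 + 2 \cdot 1}\right) 41 = 1 \left(2 - \frac{11}{2 + 2}\right) 41 = 1 \left(2 - \frac{11}{4}\right) 41 = 1 \left(- \frac{3}{4}\right) 41 = \left(- \frac{3}{4}\right) 41 = - \frac{123}{4}$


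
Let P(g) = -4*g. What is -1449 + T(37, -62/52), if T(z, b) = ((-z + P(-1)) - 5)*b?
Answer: -18248/13 ≈ -1403.7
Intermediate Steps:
T(z, b) = b*(-1 - z) (T(z, b) = ((-z - 4*(-1)) - 5)*b = ((-z + 4) - 5)*b = ((4 - z) - 5)*b = (-1 - z)*b = b*(-1 - z))
-1449 + T(37, -62/52) = -1449 - (-62/52)*(1 + 37) = -1449 - 1*(-62*1/52)*38 = -1449 - 1*(-31/26)*38 = -1449 + 589/13 = -18248/13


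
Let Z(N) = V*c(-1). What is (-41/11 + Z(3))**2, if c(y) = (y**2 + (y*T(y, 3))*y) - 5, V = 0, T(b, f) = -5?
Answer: 1681/121 ≈ 13.893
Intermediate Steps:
c(y) = -5 - 4*y**2 (c(y) = (y**2 + (y*(-5))*y) - 5 = (y**2 + (-5*y)*y) - 5 = (y**2 - 5*y**2) - 5 = -4*y**2 - 5 = -5 - 4*y**2)
Z(N) = 0 (Z(N) = 0*(-5 - 4*(-1)**2) = 0*(-5 - 4*1) = 0*(-5 - 4) = 0*(-9) = 0)
(-41/11 + Z(3))**2 = (-41/11 + 0)**2 = (-41/11)**2 = 1681/121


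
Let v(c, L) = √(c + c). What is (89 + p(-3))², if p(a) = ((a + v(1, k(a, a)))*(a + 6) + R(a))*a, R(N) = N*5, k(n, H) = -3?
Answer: 26083 - 2898*√2 ≈ 21985.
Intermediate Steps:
v(c, L) = √2*√c (v(c, L) = √(2*c) = √2*√c)
R(N) = 5*N
p(a) = a*(5*a + (6 + a)*(a + √2)) (p(a) = ((a + √2*√1)*(a + 6) + 5*a)*a = ((a + √2*1)*(6 + a) + 5*a)*a = ((a + √2)*(6 + a) + 5*a)*a = ((6 + a)*(a + √2) + 5*a)*a = (5*a + (6 + a)*(a + √2))*a = a*(5*a + (6 + a)*(a + √2)))
(89 + p(-3))² = (89 - 3*((-3)² + 6*√2 + 11*(-3) - 3*√2))² = (89 - 3*(9 + 6*√2 - 33 - 3*√2))² = (89 - 3*(-24 + 3*√2))² = (89 + (72 - 9*√2))² = (161 - 9*√2)²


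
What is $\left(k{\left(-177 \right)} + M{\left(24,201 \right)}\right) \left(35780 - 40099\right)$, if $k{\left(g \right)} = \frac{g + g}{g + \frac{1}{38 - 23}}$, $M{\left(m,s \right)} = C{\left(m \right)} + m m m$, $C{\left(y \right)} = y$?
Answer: $- \frac{79378689369}{1327} \approx -5.9818 \cdot 10^{7}$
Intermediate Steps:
$M{\left(m,s \right)} = m + m^{3}$ ($M{\left(m,s \right)} = m + m m m = m + m^{2} m = m + m^{3}$)
$k{\left(g \right)} = \frac{2 g}{\frac{1}{15} + g}$ ($k{\left(g \right)} = \frac{2 g}{g + \frac{1}{15}} = \frac{2 g}{\frac{1}{15} + g}$)
$\left(k{\left(-177 \right)} + M{\left(24,201 \right)}\right) \left(35780 - 40099\right) = \left(30 \left(-177\right) \frac{1}{1 + 15 \left(-177\right)} + \left(24 + 24^{3}\right)\right) \left(35780 - 40099\right) = \left(30 \left(-177\right) \frac{1}{1 - 2655} + \left(24 + 13824\right)\right) \left(-4319\right) = \left(30 \left(-177\right) \frac{1}{-2654} + 13848\right) \left(-4319\right) = \left(30 \left(-177\right) \left(- \frac{1}{2654}\right) + 13848\right) \left(-4319\right) = \left(\frac{2655}{1327} + 13848\right) \left(-4319\right) = \frac{18378951}{1327} \left(-4319\right) = - \frac{79378689369}{1327}$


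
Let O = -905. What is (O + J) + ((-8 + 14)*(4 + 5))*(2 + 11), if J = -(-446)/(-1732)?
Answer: -176021/866 ≈ -203.26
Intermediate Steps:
J = -223/866 (J = -(-446)*(-1)/1732 = -1*223/866 = -223/866 ≈ -0.25751)
(O + J) + ((-8 + 14)*(4 + 5))*(2 + 11) = (-905 - 223/866) + ((-8 + 14)*(4 + 5))*(2 + 11) = -783953/866 + (6*9)*13 = -783953/866 + 54*13 = -783953/866 + 702 = -176021/866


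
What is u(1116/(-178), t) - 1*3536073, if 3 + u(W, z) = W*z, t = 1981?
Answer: -315816162/89 ≈ -3.5485e+6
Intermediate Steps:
u(W, z) = -3 + W*z
u(1116/(-178), t) - 1*3536073 = (-3 + (1116/(-178))*1981) - 1*3536073 = (-3 + (1116*(-1/178))*1981) - 3536073 = (-3 - 558/89*1981) - 3536073 = (-3 - 1105398/89) - 3536073 = -1105665/89 - 3536073 = -315816162/89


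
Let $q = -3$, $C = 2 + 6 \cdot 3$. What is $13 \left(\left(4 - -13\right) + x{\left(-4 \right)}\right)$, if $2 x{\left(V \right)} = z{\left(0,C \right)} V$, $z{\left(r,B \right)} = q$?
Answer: $299$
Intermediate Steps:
$C = 20$ ($C = 2 + 18 = 20$)
$z{\left(r,B \right)} = -3$
$x{\left(V \right)} = - \frac{3 V}{2}$ ($x{\left(V \right)} = \frac{\left(-3\right) V}{2} = - \frac{3 V}{2}$)
$13 \left(\left(4 - -13\right) + x{\left(-4 \right)}\right) = 13 \left(\left(4 - -13\right) - -6\right) = 13 \left(\left(4 + 13\right) + 6\right) = 13 \left(17 + 6\right) = 13 \cdot 23 = 299$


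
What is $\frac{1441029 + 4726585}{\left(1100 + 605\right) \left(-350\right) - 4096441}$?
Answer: $- \frac{6167614}{4693191} \approx -1.3142$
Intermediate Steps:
$\frac{1441029 + 4726585}{\left(1100 + 605\right) \left(-350\right) - 4096441} = \frac{6167614}{1705 \left(-350\right) - 4096441} = \frac{6167614}{-596750 - 4096441} = \frac{6167614}{-4693191} = 6167614 \left(- \frac{1}{4693191}\right) = - \frac{6167614}{4693191}$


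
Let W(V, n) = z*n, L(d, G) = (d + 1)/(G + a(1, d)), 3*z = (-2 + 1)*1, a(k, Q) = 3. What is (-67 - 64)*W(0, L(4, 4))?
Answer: 655/21 ≈ 31.190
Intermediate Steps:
z = -1/3 (z = ((-2 + 1)*1)/3 = (-1*1)/3 = (1/3)*(-1) = -1/3 ≈ -0.33333)
L(d, G) = (1 + d)/(3 + G) (L(d, G) = (d + 1)/(G + 3) = (1 + d)/(3 + G))
W(V, n) = -n/3
(-67 - 64)*W(0, L(4, 4)) = (-67 - 64)*(-(1 + 4)/(3*(3 + 4))) = -(-131)*5/7/3 = -(-131)*(1/7)*5/3 = -(-131)*5/(3*7) = -131*(-5/21) = 655/21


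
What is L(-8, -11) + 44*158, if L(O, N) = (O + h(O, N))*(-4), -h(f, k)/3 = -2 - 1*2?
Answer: 6936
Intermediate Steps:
h(f, k) = 12 (h(f, k) = -3*(-2 - 1*2) = -3*(-2 - 2) = -3*(-4) = 12)
L(O, N) = -48 - 4*O (L(O, N) = (O + 12)*(-4) = (12 + O)*(-4) = -48 - 4*O)
L(-8, -11) + 44*158 = (-48 - 4*(-8)) + 44*158 = (-48 + 32) + 6952 = -16 + 6952 = 6936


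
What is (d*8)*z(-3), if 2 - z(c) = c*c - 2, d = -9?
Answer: 360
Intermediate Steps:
z(c) = 4 - c**2 (z(c) = 2 - (c*c - 2) = 2 - (c**2 - 2) = 2 - (-2 + c**2) = 2 + (2 - c**2) = 4 - c**2)
(d*8)*z(-3) = (-9*8)*(4 - 1*(-3)**2) = -72*(4 - 1*9) = -72*(4 - 9) = -72*(-5) = 360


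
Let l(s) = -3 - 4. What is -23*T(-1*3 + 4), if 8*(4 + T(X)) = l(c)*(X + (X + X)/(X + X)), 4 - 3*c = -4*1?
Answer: 529/4 ≈ 132.25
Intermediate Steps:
c = 8/3 (c = 4/3 - (-4)/3 = 4/3 - ⅓*(-4) = 4/3 + 4/3 = 8/3 ≈ 2.6667)
l(s) = -7
T(X) = -39/8 - 7*X/8 (T(X) = -4 + (-7*(X + (X + X)/(X + X)))/8 = -4 + (-7*(X + (2*X)/((2*X))))/8 = -4 + (-7*(X + (2*X)*(1/(2*X))))/8 = -4 + (-7*(X + 1))/8 = -4 + (-7*(1 + X))/8 = -4 + (-7 - 7*X)/8 = -4 + (-7/8 - 7*X/8) = -39/8 - 7*X/8)
-23*T(-1*3 + 4) = -23*(-39/8 - 7*(-1*3 + 4)/8) = -23*(-39/8 - 7*(-3 + 4)/8) = -23*(-39/8 - 7/8*1) = -23*(-39/8 - 7/8) = -23*(-23/4) = 529/4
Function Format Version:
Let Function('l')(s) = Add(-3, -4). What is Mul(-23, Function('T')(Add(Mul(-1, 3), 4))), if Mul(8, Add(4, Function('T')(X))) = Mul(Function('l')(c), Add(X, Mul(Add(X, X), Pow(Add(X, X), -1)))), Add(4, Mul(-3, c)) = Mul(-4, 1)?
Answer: Rational(529, 4) ≈ 132.25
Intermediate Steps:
c = Rational(8, 3) (c = Add(Rational(4, 3), Mul(Rational(-1, 3), Mul(-4, 1))) = Add(Rational(4, 3), Mul(Rational(-1, 3), -4)) = Add(Rational(4, 3), Rational(4, 3)) = Rational(8, 3) ≈ 2.6667)
Function('l')(s) = -7
Function('T')(X) = Add(Rational(-39, 8), Mul(Rational(-7, 8), X)) (Function('T')(X) = Add(-4, Mul(Rational(1, 8), Mul(-7, Add(X, Mul(Add(X, X), Pow(Add(X, X), -1)))))) = Add(-4, Mul(Rational(1, 8), Mul(-7, Add(X, Mul(Mul(2, X), Pow(Mul(2, X), -1)))))) = Add(-4, Mul(Rational(1, 8), Mul(-7, Add(X, Mul(Mul(2, X), Mul(Rational(1, 2), Pow(X, -1))))))) = Add(-4, Mul(Rational(1, 8), Mul(-7, Add(X, 1)))) = Add(-4, Mul(Rational(1, 8), Mul(-7, Add(1, X)))) = Add(-4, Mul(Rational(1, 8), Add(-7, Mul(-7, X)))) = Add(-4, Add(Rational(-7, 8), Mul(Rational(-7, 8), X))) = Add(Rational(-39, 8), Mul(Rational(-7, 8), X)))
Mul(-23, Function('T')(Add(Mul(-1, 3), 4))) = Mul(-23, Add(Rational(-39, 8), Mul(Rational(-7, 8), Add(Mul(-1, 3), 4)))) = Mul(-23, Add(Rational(-39, 8), Mul(Rational(-7, 8), Add(-3, 4)))) = Mul(-23, Add(Rational(-39, 8), Mul(Rational(-7, 8), 1))) = Mul(-23, Add(Rational(-39, 8), Rational(-7, 8))) = Mul(-23, Rational(-23, 4)) = Rational(529, 4)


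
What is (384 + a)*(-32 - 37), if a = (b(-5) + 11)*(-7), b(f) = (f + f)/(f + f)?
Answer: -20700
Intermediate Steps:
b(f) = 1 (b(f) = (2*f)/((2*f)) = (2*f)*(1/(2*f)) = 1)
a = -84 (a = (1 + 11)*(-7) = 12*(-7) = -84)
(384 + a)*(-32 - 37) = (384 - 84)*(-32 - 37) = 300*(-69) = -20700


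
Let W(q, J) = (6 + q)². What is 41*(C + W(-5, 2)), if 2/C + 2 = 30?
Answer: 615/14 ≈ 43.929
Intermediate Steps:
C = 1/14 (C = 2/(-2 + 30) = 2/28 = 2*(1/28) = 1/14 ≈ 0.071429)
41*(C + W(-5, 2)) = 41*(1/14 + (6 - 5)²) = 41*(1/14 + 1²) = 41*(1/14 + 1) = 41*(15/14) = 615/14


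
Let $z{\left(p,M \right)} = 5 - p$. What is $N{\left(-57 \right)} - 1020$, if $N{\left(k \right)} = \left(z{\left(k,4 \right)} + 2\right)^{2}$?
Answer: $3076$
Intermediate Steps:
$N{\left(k \right)} = \left(7 - k\right)^{2}$ ($N{\left(k \right)} = \left(\left(5 - k\right) + 2\right)^{2} = \left(7 - k\right)^{2}$)
$N{\left(-57 \right)} - 1020 = \left(-7 - 57\right)^{2} - 1020 = \left(-64\right)^{2} - 1020 = 4096 - 1020 = 3076$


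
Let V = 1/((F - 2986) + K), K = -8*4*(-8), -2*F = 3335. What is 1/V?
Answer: -8795/2 ≈ -4397.5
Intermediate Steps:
F = -3335/2 (F = -1/2*3335 = -3335/2 ≈ -1667.5)
K = 256 (K = -32*(-8) = 256)
V = -2/8795 (V = 1/((-3335/2 - 2986) + 256) = 1/(-9307/2 + 256) = 1/(-8795/2) = -2/8795 ≈ -0.00022740)
1/V = 1/(-2/8795) = -8795/2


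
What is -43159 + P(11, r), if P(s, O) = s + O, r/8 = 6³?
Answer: -41420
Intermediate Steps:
r = 1728 (r = 8*6³ = 8*216 = 1728)
P(s, O) = O + s
-43159 + P(11, r) = -43159 + (1728 + 11) = -43159 + 1739 = -41420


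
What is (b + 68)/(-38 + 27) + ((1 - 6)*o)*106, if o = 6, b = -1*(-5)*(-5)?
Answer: -35023/11 ≈ -3183.9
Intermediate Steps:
b = -25 (b = 5*(-5) = -25)
(b + 68)/(-38 + 27) + ((1 - 6)*o)*106 = (-25 + 68)/(-38 + 27) + ((1 - 6)*6)*106 = 43/(-11) - 5*6*106 = 43*(-1/11) - 30*106 = -43/11 - 3180 = -35023/11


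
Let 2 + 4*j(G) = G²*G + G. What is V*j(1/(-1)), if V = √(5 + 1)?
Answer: -√6 ≈ -2.4495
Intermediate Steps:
V = √6 ≈ 2.4495
j(G) = -½ + G/4 + G³/4 (j(G) = -½ + (G²*G + G)/4 = -½ + (G³ + G)/4 = -½ + (G + G³)/4 = -½ + (G/4 + G³/4) = -½ + G/4 + G³/4)
V*j(1/(-1)) = √6*(-½ + (¼)/(-1) + (1/(-1))³/4) = √6*(-½ + (¼)*(-1) + (¼)*(-1)³) = √6*(-½ - ¼ + (¼)*(-1)) = √6*(-½ - ¼ - ¼) = √6*(-1) = -√6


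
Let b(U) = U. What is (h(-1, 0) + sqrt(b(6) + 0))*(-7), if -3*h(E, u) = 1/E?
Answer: -7/3 - 7*sqrt(6) ≈ -19.480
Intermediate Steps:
h(E, u) = -1/(3*E)
(h(-1, 0) + sqrt(b(6) + 0))*(-7) = (-1/3/(-1) + sqrt(6 + 0))*(-7) = (-1/3*(-1) + sqrt(6))*(-7) = (1/3 + sqrt(6))*(-7) = -7/3 - 7*sqrt(6)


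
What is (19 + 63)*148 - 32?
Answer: 12104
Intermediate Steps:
(19 + 63)*148 - 32 = 82*148 - 32 = 12136 - 32 = 12104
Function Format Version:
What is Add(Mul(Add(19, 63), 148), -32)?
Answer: 12104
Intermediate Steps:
Add(Mul(Add(19, 63), 148), -32) = Add(Mul(82, 148), -32) = Add(12136, -32) = 12104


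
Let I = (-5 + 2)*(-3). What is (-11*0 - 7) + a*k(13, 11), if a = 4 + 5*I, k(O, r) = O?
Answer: 630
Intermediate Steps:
I = 9 (I = -3*(-3) = 9)
a = 49 (a = 4 + 5*9 = 4 + 45 = 49)
(-11*0 - 7) + a*k(13, 11) = (-11*0 - 7) + 49*13 = (0 - 7) + 637 = -7 + 637 = 630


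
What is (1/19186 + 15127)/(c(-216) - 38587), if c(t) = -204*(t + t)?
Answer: 290226623/950493626 ≈ 0.30534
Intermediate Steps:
c(t) = -408*t
(1/19186 + 15127)/(c(-216) - 38587) = (1/19186 + 15127)/(-408*(-216) - 38587) = (1/19186 + 15127)/(88128 - 38587) = (290226623/19186)/49541 = (290226623/19186)*(1/49541) = 290226623/950493626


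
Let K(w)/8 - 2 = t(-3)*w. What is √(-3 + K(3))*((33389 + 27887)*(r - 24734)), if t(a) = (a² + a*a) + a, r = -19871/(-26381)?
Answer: -1289736819068*√373/851 ≈ -2.9270e+10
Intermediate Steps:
r = 641/851 (r = -19871*(-1/26381) = 641/851 ≈ 0.75323)
t(a) = a + 2*a² (t(a) = (a² + a²) + a = 2*a² + a = a + 2*a²)
K(w) = 16 + 120*w (K(w) = 16 + 8*((-3*(1 + 2*(-3)))*w) = 16 + 8*((-3*(1 - 6))*w) = 16 + 8*((-3*(-5))*w) = 16 + 8*(15*w) = 16 + 120*w)
√(-3 + K(3))*((33389 + 27887)*(r - 24734)) = √(-3 + (16 + 120*3))*((33389 + 27887)*(641/851 - 24734)) = √(-3 + (16 + 360))*(61276*(-21047993/851)) = √(-3 + 376)*(-1289736819068/851) = √373*(-1289736819068/851) = -1289736819068*√373/851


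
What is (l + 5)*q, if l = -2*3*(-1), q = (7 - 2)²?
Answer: 275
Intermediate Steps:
q = 25 (q = 5² = 25)
l = 6 (l = -6*(-1) = 6)
(l + 5)*q = (6 + 5)*25 = 11*25 = 275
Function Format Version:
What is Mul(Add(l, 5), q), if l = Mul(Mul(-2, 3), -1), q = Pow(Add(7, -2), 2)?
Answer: 275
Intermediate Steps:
q = 25 (q = Pow(5, 2) = 25)
l = 6 (l = Mul(-6, -1) = 6)
Mul(Add(l, 5), q) = Mul(Add(6, 5), 25) = Mul(11, 25) = 275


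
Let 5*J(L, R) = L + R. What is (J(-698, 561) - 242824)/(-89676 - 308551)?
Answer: 1214257/1991135 ≈ 0.60983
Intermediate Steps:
J(L, R) = L/5 + R/5 (J(L, R) = (L + R)/5 = L/5 + R/5)
(J(-698, 561) - 242824)/(-89676 - 308551) = (((⅕)*(-698) + (⅕)*561) - 242824)/(-89676 - 308551) = ((-698/5 + 561/5) - 242824)/(-398227) = (-137/5 - 242824)*(-1/398227) = -1214257/5*(-1/398227) = 1214257/1991135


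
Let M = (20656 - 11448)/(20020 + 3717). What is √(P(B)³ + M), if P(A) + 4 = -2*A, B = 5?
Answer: 16*I*√6038574115/23737 ≈ 52.38*I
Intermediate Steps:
P(A) = -4 - 2*A
M = 9208/23737 ≈ 0.38792
√(P(B)³ + M) = √((-4 - 2*5)³ + 9208/23737) = √((-4 - 10)³ + 9208/23737) = √((-14)³ + 9208/23737) = √(-2744 + 9208/23737) = √(-65125120/23737) = 16*I*√6038574115/23737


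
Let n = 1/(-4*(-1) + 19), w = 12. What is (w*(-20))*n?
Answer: -240/23 ≈ -10.435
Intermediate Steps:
n = 1/23 (n = 1/(4 + 19) = 1/23 ≈ 0.043478)
(w*(-20))*n = (12*(-20))*(1/23) = -240*1/23 = -240/23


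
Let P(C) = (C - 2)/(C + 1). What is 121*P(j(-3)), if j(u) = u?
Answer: 605/2 ≈ 302.50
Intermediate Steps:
P(C) = (-2 + C)/(1 + C)
121*P(j(-3)) = 121*((-2 - 3)/(1 - 3)) = 121*(-5/(-2)) = 121*(-1/2*(-5)) = 121*(5/2) = 605/2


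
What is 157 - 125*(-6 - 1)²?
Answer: -5968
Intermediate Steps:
157 - 125*(-6 - 1)² = 157 - 125*(-7)² = 157 - 125*49 = 157 - 6125 = -5968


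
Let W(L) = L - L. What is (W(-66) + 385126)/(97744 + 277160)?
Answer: 192563/187452 ≈ 1.0273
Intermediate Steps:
W(L) = 0
(W(-66) + 385126)/(97744 + 277160) = (0 + 385126)/(97744 + 277160) = 385126/374904 = 385126*(1/374904) = 192563/187452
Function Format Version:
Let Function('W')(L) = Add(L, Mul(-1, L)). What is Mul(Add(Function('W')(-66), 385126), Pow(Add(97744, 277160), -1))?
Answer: Rational(192563, 187452) ≈ 1.0273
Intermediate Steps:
Function('W')(L) = 0
Mul(Add(Function('W')(-66), 385126), Pow(Add(97744, 277160), -1)) = Mul(Add(0, 385126), Pow(Add(97744, 277160), -1)) = Mul(385126, Pow(374904, -1)) = Mul(385126, Rational(1, 374904)) = Rational(192563, 187452)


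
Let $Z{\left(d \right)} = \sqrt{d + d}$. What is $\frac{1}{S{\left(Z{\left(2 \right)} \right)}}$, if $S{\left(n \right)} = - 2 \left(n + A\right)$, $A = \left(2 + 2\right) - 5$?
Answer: $- \frac{1}{2} \approx -0.5$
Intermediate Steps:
$A = -1$ ($A = 4 - 5 = -1$)
$Z{\left(d \right)} = \sqrt{2} \sqrt{d}$ ($Z{\left(d \right)} = \sqrt{2 d} = \sqrt{2} \sqrt{d}$)
$S{\left(n \right)} = 2 - 2 n$ ($S{\left(n \right)} = - 2 \left(n - 1\right) = - 2 \left(-1 + n\right) = 2 - 2 n$)
$\frac{1}{S{\left(Z{\left(2 \right)} \right)}} = \frac{1}{2 - 2 \sqrt{2} \sqrt{2}} = \frac{1}{2 - 4} = \frac{1}{-2} = - \frac{1}{2}$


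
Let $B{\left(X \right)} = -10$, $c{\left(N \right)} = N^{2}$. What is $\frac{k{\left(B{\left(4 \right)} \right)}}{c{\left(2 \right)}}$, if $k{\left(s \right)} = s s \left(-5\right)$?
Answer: $-125$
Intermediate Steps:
$k{\left(s \right)} = - 5 s^{2}$ ($k{\left(s \right)} = s^{2} \left(-5\right) = - 5 s^{2}$)
$\frac{k{\left(B{\left(4 \right)} \right)}}{c{\left(2 \right)}} = \frac{\left(-5\right) \left(-10\right)^{2}}{2^{2}} = \frac{\left(-5\right) 100}{4} = \left(-500\right) \frac{1}{4} = -125$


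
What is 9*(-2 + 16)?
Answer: 126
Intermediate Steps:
9*(-2 + 16) = 9*14 = 126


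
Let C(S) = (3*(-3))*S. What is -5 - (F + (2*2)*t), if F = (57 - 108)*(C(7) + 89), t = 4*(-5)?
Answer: 1401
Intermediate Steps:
C(S) = -9*S
t = -20
F = -1326 (F = (57 - 108)*(-9*7 + 89) = -51*(-63 + 89) = -51*26 = -1326)
-5 - (F + (2*2)*t) = -5 - (-1326 + (2*2)*(-20)) = -5 - (-1326 + 4*(-20)) = -5 - (-1326 - 80) = -5 - 1*(-1406) = -5 + 1406 = 1401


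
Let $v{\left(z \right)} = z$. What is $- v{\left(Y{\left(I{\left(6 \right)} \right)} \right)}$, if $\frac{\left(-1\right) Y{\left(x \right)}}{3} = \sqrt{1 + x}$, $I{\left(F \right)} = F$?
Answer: $3 \sqrt{7} \approx 7.9373$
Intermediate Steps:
$Y{\left(x \right)} = - 3 \sqrt{1 + x}$
$- v{\left(Y{\left(I{\left(6 \right)} \right)} \right)} = - \left(-3\right) \sqrt{1 + 6} = - \left(-3\right) \sqrt{7} = 3 \sqrt{7}$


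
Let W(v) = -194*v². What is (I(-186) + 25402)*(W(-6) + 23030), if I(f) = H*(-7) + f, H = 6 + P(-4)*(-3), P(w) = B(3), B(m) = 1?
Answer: 404278970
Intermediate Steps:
P(w) = 1
H = 3 (H = 6 + 1*(-3) = 6 - 3 = 3)
I(f) = -21 + f (I(f) = 3*(-7) + f = -21 + f)
(I(-186) + 25402)*(W(-6) + 23030) = ((-21 - 186) + 25402)*(-194*(-6)² + 23030) = (-207 + 25402)*(-194*36 + 23030) = 25195*(-6984 + 23030) = 25195*16046 = 404278970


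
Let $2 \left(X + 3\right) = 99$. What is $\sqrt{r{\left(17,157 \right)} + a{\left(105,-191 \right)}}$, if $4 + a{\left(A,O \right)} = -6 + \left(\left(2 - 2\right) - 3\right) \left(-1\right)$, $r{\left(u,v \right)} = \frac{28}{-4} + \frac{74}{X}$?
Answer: $\frac{i \sqrt{107322}}{93} \approx 3.5226 i$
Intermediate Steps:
$X = \frac{93}{2}$ ($X = -3 + \frac{1}{2} \cdot 99 = -3 + \frac{99}{2} = \frac{93}{2} \approx 46.5$)
$r{\left(u,v \right)} = - \frac{503}{93}$ ($r{\left(u,v \right)} = \frac{28}{-4} + \frac{74}{\frac{93}{2}} = 28 \left(- \frac{1}{4}\right) + 74 \cdot \frac{2}{93} = -7 + \frac{148}{93} = - \frac{503}{93}$)
$a{\left(A,O \right)} = -7$ ($a{\left(A,O \right)} = -4 - \left(6 - \left(\left(2 - 2\right) - 3\right) \left(-1\right)\right) = -4 - \left(6 - \left(0 - 3\right) \left(-1\right)\right) = -4 - 3 = -7$)
$\sqrt{r{\left(17,157 \right)} + a{\left(105,-191 \right)}} = \sqrt{- \frac{503}{93} - 7} = \sqrt{- \frac{1154}{93}} = \frac{i \sqrt{107322}}{93}$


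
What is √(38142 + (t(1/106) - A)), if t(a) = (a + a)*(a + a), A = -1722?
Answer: √111977977/53 ≈ 199.66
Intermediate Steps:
t(a) = 4*a² (t(a) = (2*a)*(2*a) = 4*a²)
√(38142 + (t(1/106) - A)) = √(38142 + (4*(1/106)² - 1*(-1722))) = √(38142 + (4*(1/106)² + 1722)) = √(38142 + (4*(1/11236) + 1722)) = √(38142 + (1/2809 + 1722)) = √(38142 + 4837099/2809) = √(111977977/2809) = √111977977/53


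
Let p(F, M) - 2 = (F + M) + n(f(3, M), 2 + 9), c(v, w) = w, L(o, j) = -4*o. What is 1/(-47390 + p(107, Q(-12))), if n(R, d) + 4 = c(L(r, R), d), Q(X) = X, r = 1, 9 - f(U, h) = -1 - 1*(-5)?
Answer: -1/47286 ≈ -2.1148e-5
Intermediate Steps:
f(U, h) = 5 (f(U, h) = 9 - (-1 - 1*(-5)) = 9 - (-1 + 5) = 9 - 1*4 = 9 - 4 = 5)
n(R, d) = -4 + d
p(F, M) = 9 + F + M (p(F, M) = 2 + ((F + M) + (-4 + (2 + 9))) = 2 + ((F + M) + (-4 + 11)) = 2 + ((F + M) + 7) = 2 + (7 + F + M) = 9 + F + M)
1/(-47390 + p(107, Q(-12))) = 1/(-47390 + (9 + 107 - 12)) = 1/(-47390 + 104) = 1/(-47286) = -1/47286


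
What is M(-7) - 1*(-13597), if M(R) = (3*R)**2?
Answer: 14038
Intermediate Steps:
M(R) = 9*R**2
M(-7) - 1*(-13597) = 9*(-7)**2 - 1*(-13597) = 9*49 + 13597 = 441 + 13597 = 14038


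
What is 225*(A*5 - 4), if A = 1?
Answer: 225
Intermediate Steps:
225*(A*5 - 4) = 225*(1*5 - 4) = 225*(5 - 4) = 225*1 = 225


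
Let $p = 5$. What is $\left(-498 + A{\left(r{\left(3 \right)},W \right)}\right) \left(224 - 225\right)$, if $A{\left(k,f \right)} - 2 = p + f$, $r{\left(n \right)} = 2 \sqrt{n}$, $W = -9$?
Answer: $500$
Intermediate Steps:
$A{\left(k,f \right)} = 7 + f$ ($A{\left(k,f \right)} = 2 + \left(5 + f\right) = 7 + f$)
$\left(-498 + A{\left(r{\left(3 \right)},W \right)}\right) \left(224 - 225\right) = \left(-498 + \left(7 - 9\right)\right) \left(224 - 225\right) = \left(-498 - 2\right) \left(-1\right) = \left(-500\right) \left(-1\right) = 500$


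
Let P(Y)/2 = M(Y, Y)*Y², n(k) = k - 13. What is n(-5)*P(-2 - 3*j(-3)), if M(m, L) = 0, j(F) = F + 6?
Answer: 0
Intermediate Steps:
n(k) = -13 + k
j(F) = 6 + F
P(Y) = 0 (P(Y) = 2*(0*Y²) = 2*0 = 0)
n(-5)*P(-2 - 3*j(-3)) = (-13 - 5)*0 = -18*0 = 0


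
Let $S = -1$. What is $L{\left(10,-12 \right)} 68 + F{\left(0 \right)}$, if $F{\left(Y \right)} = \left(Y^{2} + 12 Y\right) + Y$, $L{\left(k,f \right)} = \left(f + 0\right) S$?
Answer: $816$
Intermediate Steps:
$L{\left(k,f \right)} = - f$ ($L{\left(k,f \right)} = \left(f + 0\right) \left(-1\right) = f \left(-1\right) = - f$)
$F{\left(Y \right)} = Y^{2} + 13 Y$
$L{\left(10,-12 \right)} 68 + F{\left(0 \right)} = \left(-1\right) \left(-12\right) 68 + 0 \left(13 + 0\right) = 12 \cdot 68 + 0 \cdot 13 = 816 + 0 = 816$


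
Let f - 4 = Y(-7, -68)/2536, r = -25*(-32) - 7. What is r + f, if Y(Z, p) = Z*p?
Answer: 505417/634 ≈ 797.19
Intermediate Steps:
r = 793 (r = 800 - 7 = 793)
f = 2655/634 (f = 4 - 7*(-68)/2536 = 4 + 476*(1/2536) = 4 + 119/634 = 2655/634 ≈ 4.1877)
r + f = 793 + 2655/634 = 505417/634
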